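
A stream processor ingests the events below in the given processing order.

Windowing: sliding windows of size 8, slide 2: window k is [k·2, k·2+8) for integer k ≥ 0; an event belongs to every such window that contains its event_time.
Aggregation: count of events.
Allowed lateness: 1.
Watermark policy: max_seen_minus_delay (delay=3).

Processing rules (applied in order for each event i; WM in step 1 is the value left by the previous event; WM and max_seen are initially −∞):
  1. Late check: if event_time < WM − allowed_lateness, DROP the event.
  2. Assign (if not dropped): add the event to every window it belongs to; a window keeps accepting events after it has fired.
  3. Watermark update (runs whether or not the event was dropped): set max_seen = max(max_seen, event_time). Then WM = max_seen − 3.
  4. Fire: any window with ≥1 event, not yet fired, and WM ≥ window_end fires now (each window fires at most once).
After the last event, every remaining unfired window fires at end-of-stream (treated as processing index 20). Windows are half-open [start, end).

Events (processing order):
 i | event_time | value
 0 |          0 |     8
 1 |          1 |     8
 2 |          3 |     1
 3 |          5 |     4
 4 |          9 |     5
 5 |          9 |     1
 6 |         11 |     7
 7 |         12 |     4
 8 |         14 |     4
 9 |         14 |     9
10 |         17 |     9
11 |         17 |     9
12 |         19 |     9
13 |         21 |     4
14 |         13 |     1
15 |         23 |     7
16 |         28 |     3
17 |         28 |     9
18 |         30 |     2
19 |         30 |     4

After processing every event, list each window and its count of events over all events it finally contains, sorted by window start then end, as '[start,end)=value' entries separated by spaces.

i=0 t=0 v=8: → [0,8); WM=-3
i=1 t=1 v=8: → [0,8); WM=-2
i=2 t=3 v=1: → [2,10),[0,8); WM=0
i=3 t=5 v=4: → [4,12),[2,10),[0,8); WM=2
i=4 t=9 v=5: → [8,16),[6,14),[4,12),[2,10); WM=6
i=5 t=9 v=1: → [8,16),[6,14),[4,12),[2,10); WM=6
i=6 t=11 v=7: → [10,18),[8,16),[6,14),[4,12); WM=8; [0,8) fires=4
i=7 t=12 v=4: → [12,20),[10,18),[8,16),[6,14); WM=9
i=8 t=14 v=4: → [14,22),[12,20),[10,18),[8,16); WM=11; [2,10) fires=4
i=9 t=14 v=9: → [14,22),[12,20),[10,18),[8,16); WM=11
i=10 t=17 v=9: → [16,24),[14,22),[12,20),[10,18); WM=14; [4,12) fires=4 [6,14) fires=4
i=11 t=17 v=9: → [16,24),[14,22),[12,20),[10,18); WM=14
i=12 t=19 v=9: → [18,26),[16,24),[14,22),[12,20); WM=16; [8,16) fires=6
i=13 t=21 v=4: → [20,28),[18,26),[16,24),[14,22); WM=18; [10,18) fires=6
i=14 t=13 v=1: DROP (t<18-1); WM=18
i=15 t=23 v=7: → [22,30),[20,28),[18,26),[16,24); WM=20; [12,20) fires=6
i=16 t=28 v=3: → [28,36),[26,34),[24,32),[22,30); WM=25; [14,22) fires=6 [16,24) fires=5
i=17 t=28 v=9: → [28,36),[26,34),[24,32),[22,30); WM=25
i=18 t=30 v=2: → [30,38),[28,36),[26,34),[24,32); WM=27; [18,26) fires=3
i=19 t=30 v=4: → [30,38),[28,36),[26,34),[24,32); WM=27

[0,8)=4 [2,10)=4 [4,12)=4 [6,14)=4 [8,16)=6 [10,18)=6 [12,20)=6 [14,22)=6 [16,24)=5 [18,26)=3 [20,28)=2 [22,30)=3 [24,32)=4 [26,34)=4 [28,36)=4 [30,38)=2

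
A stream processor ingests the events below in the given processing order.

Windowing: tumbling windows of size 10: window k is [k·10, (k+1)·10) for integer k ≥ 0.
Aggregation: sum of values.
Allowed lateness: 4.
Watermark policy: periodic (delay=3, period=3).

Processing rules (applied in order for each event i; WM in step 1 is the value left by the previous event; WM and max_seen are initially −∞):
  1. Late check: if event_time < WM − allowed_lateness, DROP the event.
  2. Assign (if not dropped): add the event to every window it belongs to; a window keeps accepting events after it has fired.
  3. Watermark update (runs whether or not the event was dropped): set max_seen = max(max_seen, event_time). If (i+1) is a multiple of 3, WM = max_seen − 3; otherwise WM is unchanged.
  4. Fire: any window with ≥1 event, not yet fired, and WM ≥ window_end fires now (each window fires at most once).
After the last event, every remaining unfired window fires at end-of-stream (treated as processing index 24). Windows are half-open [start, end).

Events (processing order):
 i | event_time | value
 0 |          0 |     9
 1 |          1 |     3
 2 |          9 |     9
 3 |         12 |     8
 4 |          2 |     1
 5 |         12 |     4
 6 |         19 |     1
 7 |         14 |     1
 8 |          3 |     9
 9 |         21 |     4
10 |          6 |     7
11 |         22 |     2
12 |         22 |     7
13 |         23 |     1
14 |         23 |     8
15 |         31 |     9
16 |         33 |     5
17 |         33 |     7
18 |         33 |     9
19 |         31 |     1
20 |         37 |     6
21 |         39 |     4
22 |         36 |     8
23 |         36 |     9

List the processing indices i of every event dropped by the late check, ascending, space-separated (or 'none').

8 10

i=0 t=0 v=9: → [0,10); WM=−∞
i=1 t=1 v=3: → [0,10); WM=−∞
i=2 t=9 v=9: → [0,10); WM=6
i=3 t=12 v=8: → [10,20); WM=6
i=4 t=2 v=1: → [0,10); WM=6
i=5 t=12 v=4: → [10,20); WM=9
i=6 t=19 v=1: → [10,20); WM=9
i=7 t=14 v=1: → [10,20); WM=9
i=8 t=3 v=9: DROP (t<9-4); WM=16; [0,10) fires=22
i=9 t=21 v=4: → [20,30); WM=16
i=10 t=6 v=7: DROP (t<16-4); WM=16
i=11 t=22 v=2: → [20,30); WM=19
i=12 t=22 v=7: → [20,30); WM=19
i=13 t=23 v=1: → [20,30); WM=19
i=14 t=23 v=8: → [20,30); WM=20; [10,20) fires=14
i=15 t=31 v=9: → [30,40); WM=20
i=16 t=33 v=5: → [30,40); WM=20
i=17 t=33 v=7: → [30,40); WM=30; [20,30) fires=22
i=18 t=33 v=9: → [30,40); WM=30
i=19 t=31 v=1: → [30,40); WM=30
i=20 t=37 v=6: → [30,40); WM=34
i=21 t=39 v=4: → [30,40); WM=34
i=22 t=36 v=8: → [30,40); WM=34
i=23 t=36 v=9: → [30,40); WM=36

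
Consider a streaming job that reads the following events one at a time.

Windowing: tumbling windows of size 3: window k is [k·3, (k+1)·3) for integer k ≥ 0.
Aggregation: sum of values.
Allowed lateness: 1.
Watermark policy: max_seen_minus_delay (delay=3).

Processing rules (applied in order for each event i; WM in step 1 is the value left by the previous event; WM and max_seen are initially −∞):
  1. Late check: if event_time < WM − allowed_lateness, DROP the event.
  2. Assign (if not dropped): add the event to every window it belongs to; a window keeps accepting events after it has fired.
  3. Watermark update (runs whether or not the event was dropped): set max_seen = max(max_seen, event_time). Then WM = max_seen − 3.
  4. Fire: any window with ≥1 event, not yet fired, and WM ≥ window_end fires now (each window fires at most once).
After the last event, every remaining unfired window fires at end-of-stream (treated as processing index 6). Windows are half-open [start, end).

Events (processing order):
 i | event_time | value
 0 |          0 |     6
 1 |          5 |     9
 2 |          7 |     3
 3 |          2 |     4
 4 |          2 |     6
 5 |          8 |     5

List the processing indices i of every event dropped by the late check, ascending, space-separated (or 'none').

i=0 t=0 v=6: → [0,3); WM=-3
i=1 t=5 v=9: → [3,6); WM=2
i=2 t=7 v=3: → [6,9); WM=4; [0,3) fires=6
i=3 t=2 v=4: DROP (t<4-1); WM=4
i=4 t=2 v=6: DROP (t<4-1); WM=4
i=5 t=8 v=5: → [6,9); WM=5

3 4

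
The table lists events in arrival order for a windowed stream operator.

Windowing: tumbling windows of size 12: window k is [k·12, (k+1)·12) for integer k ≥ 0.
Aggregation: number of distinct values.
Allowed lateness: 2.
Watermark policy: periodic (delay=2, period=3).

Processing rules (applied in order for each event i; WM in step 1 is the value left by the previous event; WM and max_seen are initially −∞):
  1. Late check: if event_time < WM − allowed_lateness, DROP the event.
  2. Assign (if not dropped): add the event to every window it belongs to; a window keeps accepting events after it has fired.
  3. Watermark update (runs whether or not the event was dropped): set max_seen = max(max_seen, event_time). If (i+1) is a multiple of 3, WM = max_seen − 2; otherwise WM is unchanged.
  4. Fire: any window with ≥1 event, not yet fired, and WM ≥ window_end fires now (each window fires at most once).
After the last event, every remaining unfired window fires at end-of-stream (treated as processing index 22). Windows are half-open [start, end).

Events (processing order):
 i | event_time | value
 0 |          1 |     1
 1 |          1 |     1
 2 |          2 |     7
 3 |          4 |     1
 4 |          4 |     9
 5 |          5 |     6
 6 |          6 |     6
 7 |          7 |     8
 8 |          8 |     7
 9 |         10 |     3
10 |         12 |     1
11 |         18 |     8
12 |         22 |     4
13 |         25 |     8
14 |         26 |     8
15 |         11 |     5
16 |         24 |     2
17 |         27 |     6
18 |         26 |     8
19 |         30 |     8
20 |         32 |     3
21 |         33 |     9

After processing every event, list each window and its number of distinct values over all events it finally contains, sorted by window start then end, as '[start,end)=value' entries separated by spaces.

i=0 t=1 v=1: → [0,12); WM=−∞
i=1 t=1 v=1: → [0,12); WM=−∞
i=2 t=2 v=7: → [0,12); WM=0
i=3 t=4 v=1: → [0,12); WM=0
i=4 t=4 v=9: → [0,12); WM=0
i=5 t=5 v=6: → [0,12); WM=3
i=6 t=6 v=6: → [0,12); WM=3
i=7 t=7 v=8: → [0,12); WM=3
i=8 t=8 v=7: → [0,12); WM=6
i=9 t=10 v=3: → [0,12); WM=6
i=10 t=12 v=1: → [12,24); WM=6
i=11 t=18 v=8: → [12,24); WM=16; [0,12) fires=6
i=12 t=22 v=4: → [12,24); WM=16
i=13 t=25 v=8: → [24,36); WM=16
i=14 t=26 v=8: → [24,36); WM=24; [12,24) fires=3
i=15 t=11 v=5: DROP (t<24-2); WM=24
i=16 t=24 v=2: → [24,36); WM=24
i=17 t=27 v=6: → [24,36); WM=25
i=18 t=26 v=8: → [24,36); WM=25
i=19 t=30 v=8: → [24,36); WM=25
i=20 t=32 v=3: → [24,36); WM=30
i=21 t=33 v=9: → [24,36); WM=30

[0,12)=6 [12,24)=3 [24,36)=5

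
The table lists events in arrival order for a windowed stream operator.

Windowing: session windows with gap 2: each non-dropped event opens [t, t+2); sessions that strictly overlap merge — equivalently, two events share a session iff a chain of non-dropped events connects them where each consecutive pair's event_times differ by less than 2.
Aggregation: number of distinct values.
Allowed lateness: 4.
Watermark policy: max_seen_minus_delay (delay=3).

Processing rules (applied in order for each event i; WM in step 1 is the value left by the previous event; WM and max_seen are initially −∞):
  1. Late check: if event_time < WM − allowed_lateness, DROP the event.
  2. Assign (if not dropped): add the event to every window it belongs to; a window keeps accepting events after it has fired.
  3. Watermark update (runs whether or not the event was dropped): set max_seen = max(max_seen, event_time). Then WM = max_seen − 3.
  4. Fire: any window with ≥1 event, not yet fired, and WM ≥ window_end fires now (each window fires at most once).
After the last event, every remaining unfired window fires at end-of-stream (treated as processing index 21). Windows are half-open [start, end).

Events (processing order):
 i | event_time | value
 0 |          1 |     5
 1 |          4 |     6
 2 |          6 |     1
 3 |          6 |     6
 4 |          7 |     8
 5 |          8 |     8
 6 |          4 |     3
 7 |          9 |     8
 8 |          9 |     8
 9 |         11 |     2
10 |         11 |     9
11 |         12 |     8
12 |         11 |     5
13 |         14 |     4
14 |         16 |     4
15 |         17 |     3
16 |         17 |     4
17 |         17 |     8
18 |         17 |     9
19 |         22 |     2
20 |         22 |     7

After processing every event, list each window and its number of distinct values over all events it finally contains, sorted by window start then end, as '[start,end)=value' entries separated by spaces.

i=0 t=1 v=5: → [1,3); WM=-2
i=1 t=4 v=6: → [4,6); WM=1
i=2 t=6 v=1: → [6,8); WM=3
i=3 t=6 v=6: → [6,8); WM=3
i=4 t=7 v=8: → [6,9); WM=4
i=5 t=8 v=8: → [6,10); WM=5
i=6 t=4 v=3: → [4,6); WM=5
i=7 t=9 v=8: → [6,11); WM=6
i=8 t=9 v=8: → [6,11); WM=6
i=9 t=11 v=2: → [11,13); WM=8
i=10 t=11 v=9: → [11,13); WM=8
i=11 t=12 v=8: → [11,14); WM=9
i=12 t=11 v=5: → [11,14); WM=9
i=13 t=14 v=4: → [14,16); WM=11
i=14 t=16 v=4: → [16,18); WM=13
i=15 t=17 v=3: → [16,19); WM=14
i=16 t=17 v=4: → [16,19); WM=14
i=17 t=17 v=8: → [16,19); WM=14
i=18 t=17 v=9: → [16,19); WM=14
i=19 t=22 v=2: → [22,24); WM=19
i=20 t=22 v=7: → [22,24); WM=19

[1,3)=1 [4,6)=2 [6,11)=3 [11,14)=4 [14,16)=1 [16,19)=4 [22,24)=2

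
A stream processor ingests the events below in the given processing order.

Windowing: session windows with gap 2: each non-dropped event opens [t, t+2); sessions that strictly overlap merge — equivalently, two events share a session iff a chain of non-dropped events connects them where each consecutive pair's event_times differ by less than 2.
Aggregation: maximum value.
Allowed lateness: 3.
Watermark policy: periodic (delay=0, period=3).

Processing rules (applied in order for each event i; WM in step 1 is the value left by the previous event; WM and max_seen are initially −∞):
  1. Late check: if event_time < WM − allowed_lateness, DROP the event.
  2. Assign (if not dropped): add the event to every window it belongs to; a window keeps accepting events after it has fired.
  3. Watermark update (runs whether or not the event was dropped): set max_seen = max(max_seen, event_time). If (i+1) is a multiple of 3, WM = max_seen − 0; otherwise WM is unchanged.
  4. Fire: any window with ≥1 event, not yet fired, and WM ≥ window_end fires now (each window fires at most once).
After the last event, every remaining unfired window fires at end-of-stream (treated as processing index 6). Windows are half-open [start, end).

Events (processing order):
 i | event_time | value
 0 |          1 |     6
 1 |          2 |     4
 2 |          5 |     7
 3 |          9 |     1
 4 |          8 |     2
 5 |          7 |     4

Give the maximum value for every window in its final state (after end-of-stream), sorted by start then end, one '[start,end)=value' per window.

[1,4)=6 [5,7)=7 [7,11)=4

i=0 t=1 v=6: → [1,3); WM=−∞
i=1 t=2 v=4: → [1,4); WM=−∞
i=2 t=5 v=7: → [5,7); WM=5
i=3 t=9 v=1: → [9,11); WM=5
i=4 t=8 v=2: → [8,11); WM=5
i=5 t=7 v=4: → [7,11); WM=9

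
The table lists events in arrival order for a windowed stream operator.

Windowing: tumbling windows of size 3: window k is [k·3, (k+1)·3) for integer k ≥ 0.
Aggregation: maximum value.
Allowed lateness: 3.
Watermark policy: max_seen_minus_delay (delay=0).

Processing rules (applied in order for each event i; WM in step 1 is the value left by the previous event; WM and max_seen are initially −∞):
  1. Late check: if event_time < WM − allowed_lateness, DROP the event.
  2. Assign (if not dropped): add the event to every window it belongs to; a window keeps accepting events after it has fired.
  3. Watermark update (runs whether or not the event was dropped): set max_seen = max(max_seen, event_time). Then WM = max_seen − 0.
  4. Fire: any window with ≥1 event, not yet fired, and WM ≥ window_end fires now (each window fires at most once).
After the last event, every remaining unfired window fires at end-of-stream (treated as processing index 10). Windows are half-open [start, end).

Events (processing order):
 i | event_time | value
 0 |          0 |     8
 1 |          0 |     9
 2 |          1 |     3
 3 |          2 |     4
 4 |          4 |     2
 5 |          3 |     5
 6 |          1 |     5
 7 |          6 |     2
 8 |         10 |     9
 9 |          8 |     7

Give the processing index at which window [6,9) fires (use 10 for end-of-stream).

8

i=0 t=0 v=8: → [0,3); WM=0
i=1 t=0 v=9: → [0,3); WM=0
i=2 t=1 v=3: → [0,3); WM=1
i=3 t=2 v=4: → [0,3); WM=2
i=4 t=4 v=2: → [3,6); WM=4; [0,3) fires=9
i=5 t=3 v=5: → [3,6); WM=4
i=6 t=1 v=5: → [0,3); WM=4
i=7 t=6 v=2: → [6,9); WM=6; [3,6) fires=5
i=8 t=10 v=9: → [9,12); WM=10; [6,9) fires=2
i=9 t=8 v=7: → [6,9); WM=10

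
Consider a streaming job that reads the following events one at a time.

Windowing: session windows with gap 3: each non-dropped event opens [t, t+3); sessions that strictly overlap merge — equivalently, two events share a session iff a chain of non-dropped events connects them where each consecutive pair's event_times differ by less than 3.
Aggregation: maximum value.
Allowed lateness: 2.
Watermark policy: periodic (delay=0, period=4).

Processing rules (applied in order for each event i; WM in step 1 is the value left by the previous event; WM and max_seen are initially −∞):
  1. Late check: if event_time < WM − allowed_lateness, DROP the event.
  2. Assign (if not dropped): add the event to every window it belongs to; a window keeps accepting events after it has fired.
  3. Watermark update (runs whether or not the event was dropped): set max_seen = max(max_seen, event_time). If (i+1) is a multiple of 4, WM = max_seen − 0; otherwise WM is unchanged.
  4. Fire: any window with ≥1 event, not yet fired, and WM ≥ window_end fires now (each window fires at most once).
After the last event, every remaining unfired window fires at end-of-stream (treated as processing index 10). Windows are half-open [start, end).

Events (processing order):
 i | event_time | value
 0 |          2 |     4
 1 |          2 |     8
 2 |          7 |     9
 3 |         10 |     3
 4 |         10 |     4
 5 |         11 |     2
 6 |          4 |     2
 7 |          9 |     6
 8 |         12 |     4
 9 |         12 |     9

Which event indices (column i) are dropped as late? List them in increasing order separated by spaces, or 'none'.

i=0 t=2 v=4: → [2,5); WM=−∞
i=1 t=2 v=8: → [2,5); WM=−∞
i=2 t=7 v=9: → [7,10); WM=−∞
i=3 t=10 v=3: → [10,13); WM=10
i=4 t=10 v=4: → [10,13); WM=10
i=5 t=11 v=2: → [10,14); WM=10
i=6 t=4 v=2: DROP (t<10-2); WM=10
i=7 t=9 v=6: → [7,14); WM=11
i=8 t=12 v=4: → [7,15); WM=11
i=9 t=12 v=9: → [7,15); WM=11

6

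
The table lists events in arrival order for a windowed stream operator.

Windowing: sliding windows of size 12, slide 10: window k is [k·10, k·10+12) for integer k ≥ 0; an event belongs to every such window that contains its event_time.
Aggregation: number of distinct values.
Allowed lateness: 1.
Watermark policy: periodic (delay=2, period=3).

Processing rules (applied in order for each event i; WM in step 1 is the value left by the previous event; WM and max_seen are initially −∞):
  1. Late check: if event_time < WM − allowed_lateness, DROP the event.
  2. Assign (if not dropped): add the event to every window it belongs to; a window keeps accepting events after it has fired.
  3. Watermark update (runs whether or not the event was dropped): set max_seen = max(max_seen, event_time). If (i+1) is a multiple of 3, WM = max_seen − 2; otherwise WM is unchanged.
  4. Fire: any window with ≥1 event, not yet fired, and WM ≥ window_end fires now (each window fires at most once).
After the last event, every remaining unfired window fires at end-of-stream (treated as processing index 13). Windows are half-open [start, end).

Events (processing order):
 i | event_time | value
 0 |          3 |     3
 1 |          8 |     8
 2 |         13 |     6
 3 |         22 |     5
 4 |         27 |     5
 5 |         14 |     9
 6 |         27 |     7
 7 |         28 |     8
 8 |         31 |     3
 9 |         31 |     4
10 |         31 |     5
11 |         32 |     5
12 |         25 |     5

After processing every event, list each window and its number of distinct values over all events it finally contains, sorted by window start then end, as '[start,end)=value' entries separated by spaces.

[0,12)=2 [10,22)=2 [20,32)=5 [30,42)=3

i=0 t=3 v=3: → [0,12); WM=−∞
i=1 t=8 v=8: → [0,12); WM=−∞
i=2 t=13 v=6: → [10,22); WM=11
i=3 t=22 v=5: → [20,32); WM=11
i=4 t=27 v=5: → [20,32); WM=11
i=5 t=14 v=9: → [10,22); WM=25; [0,12) fires=2 [10,22) fires=2
i=6 t=27 v=7: → [20,32); WM=25
i=7 t=28 v=8: → [20,32); WM=25
i=8 t=31 v=3: → [30,42),[20,32); WM=29
i=9 t=31 v=4: → [30,42),[20,32); WM=29
i=10 t=31 v=5: → [30,42),[20,32); WM=29
i=11 t=32 v=5: → [30,42); WM=30
i=12 t=25 v=5: DROP (t<30-1); WM=30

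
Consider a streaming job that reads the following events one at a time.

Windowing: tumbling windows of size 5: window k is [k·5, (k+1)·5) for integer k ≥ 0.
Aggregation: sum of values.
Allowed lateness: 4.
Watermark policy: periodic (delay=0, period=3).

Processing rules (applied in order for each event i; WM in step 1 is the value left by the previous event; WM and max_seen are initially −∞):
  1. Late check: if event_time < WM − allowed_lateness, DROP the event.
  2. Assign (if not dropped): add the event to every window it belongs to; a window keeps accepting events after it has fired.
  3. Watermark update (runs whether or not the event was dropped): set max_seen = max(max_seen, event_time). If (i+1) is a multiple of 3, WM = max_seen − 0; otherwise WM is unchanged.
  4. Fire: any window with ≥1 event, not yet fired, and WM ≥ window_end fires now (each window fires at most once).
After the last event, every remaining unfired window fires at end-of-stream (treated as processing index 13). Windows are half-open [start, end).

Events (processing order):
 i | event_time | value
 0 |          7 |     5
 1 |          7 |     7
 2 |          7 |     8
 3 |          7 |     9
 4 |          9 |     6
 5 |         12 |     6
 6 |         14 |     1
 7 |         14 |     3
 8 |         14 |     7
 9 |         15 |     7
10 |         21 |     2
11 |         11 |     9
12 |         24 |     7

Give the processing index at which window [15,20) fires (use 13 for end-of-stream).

11

i=0 t=7 v=5: → [5,10); WM=−∞
i=1 t=7 v=7: → [5,10); WM=−∞
i=2 t=7 v=8: → [5,10); WM=7
i=3 t=7 v=9: → [5,10); WM=7
i=4 t=9 v=6: → [5,10); WM=7
i=5 t=12 v=6: → [10,15); WM=12; [5,10) fires=35
i=6 t=14 v=1: → [10,15); WM=12
i=7 t=14 v=3: → [10,15); WM=12
i=8 t=14 v=7: → [10,15); WM=14
i=9 t=15 v=7: → [15,20); WM=14
i=10 t=21 v=2: → [20,25); WM=14
i=11 t=11 v=9: → [10,15); WM=21; [10,15) fires=26 [15,20) fires=7
i=12 t=24 v=7: → [20,25); WM=21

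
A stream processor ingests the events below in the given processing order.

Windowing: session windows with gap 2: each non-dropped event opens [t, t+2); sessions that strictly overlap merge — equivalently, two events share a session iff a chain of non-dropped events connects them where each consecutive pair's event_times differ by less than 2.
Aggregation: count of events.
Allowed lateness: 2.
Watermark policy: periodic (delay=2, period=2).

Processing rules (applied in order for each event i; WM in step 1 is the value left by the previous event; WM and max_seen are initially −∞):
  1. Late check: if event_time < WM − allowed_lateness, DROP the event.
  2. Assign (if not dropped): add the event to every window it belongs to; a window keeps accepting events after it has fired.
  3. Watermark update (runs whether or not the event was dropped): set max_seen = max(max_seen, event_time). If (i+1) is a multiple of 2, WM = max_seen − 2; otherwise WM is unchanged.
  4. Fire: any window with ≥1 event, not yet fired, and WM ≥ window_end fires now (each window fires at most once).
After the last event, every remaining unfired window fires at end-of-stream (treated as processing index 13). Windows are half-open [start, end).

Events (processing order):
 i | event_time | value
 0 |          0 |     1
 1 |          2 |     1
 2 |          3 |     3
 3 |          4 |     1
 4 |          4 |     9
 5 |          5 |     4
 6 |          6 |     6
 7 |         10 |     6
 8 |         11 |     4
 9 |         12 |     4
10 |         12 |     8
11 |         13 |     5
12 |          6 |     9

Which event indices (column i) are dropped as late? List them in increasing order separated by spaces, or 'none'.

i=0 t=0 v=1: → [0,2); WM=−∞
i=1 t=2 v=1: → [2,4); WM=0
i=2 t=3 v=3: → [2,5); WM=0
i=3 t=4 v=1: → [2,6); WM=2
i=4 t=4 v=9: → [2,6); WM=2
i=5 t=5 v=4: → [2,7); WM=3
i=6 t=6 v=6: → [2,8); WM=3
i=7 t=10 v=6: → [10,12); WM=8
i=8 t=11 v=4: → [10,13); WM=8
i=9 t=12 v=4: → [10,14); WM=10
i=10 t=12 v=8: → [10,14); WM=10
i=11 t=13 v=5: → [10,15); WM=11
i=12 t=6 v=9: DROP (t<11-2); WM=11

12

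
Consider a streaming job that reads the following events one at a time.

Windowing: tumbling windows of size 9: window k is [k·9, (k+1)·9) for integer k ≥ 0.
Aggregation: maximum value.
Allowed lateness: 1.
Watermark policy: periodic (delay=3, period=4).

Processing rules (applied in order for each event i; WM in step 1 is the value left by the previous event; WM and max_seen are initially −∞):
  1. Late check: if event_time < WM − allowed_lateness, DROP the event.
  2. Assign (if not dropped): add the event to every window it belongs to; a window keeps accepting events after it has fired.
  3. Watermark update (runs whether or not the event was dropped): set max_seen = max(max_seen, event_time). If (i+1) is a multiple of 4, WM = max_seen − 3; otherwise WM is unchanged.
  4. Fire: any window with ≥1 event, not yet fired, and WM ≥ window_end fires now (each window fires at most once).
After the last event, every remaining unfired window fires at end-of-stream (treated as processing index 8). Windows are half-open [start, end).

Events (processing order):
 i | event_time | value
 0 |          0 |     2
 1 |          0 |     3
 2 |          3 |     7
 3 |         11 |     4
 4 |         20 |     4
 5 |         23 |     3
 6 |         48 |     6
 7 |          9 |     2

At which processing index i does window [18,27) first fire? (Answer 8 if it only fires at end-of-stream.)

i=0 t=0 v=2: → [0,9); WM=−∞
i=1 t=0 v=3: → [0,9); WM=−∞
i=2 t=3 v=7: → [0,9); WM=−∞
i=3 t=11 v=4: → [9,18); WM=8
i=4 t=20 v=4: → [18,27); WM=8
i=5 t=23 v=3: → [18,27); WM=8
i=6 t=48 v=6: → [45,54); WM=8
i=7 t=9 v=2: → [9,18); WM=45; [0,9) fires=7 [9,18) fires=4 [18,27) fires=4

7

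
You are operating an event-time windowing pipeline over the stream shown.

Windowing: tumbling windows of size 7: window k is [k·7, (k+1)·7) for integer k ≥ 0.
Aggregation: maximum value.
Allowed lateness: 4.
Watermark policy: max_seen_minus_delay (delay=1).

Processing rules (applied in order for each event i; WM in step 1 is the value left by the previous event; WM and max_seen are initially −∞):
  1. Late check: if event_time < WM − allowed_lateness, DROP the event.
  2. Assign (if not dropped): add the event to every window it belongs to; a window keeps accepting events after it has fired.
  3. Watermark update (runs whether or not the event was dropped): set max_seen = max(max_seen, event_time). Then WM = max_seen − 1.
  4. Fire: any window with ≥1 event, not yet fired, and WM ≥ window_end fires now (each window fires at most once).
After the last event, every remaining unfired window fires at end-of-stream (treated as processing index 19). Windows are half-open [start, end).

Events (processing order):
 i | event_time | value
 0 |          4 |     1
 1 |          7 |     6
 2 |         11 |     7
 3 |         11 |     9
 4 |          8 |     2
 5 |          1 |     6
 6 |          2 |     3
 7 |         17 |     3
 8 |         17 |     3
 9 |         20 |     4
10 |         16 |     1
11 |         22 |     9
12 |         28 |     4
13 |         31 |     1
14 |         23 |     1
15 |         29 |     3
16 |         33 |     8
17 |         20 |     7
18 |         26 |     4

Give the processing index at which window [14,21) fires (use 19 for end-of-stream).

i=0 t=4 v=1: → [0,7); WM=3
i=1 t=7 v=6: → [7,14); WM=6
i=2 t=11 v=7: → [7,14); WM=10; [0,7) fires=1
i=3 t=11 v=9: → [7,14); WM=10
i=4 t=8 v=2: → [7,14); WM=10
i=5 t=1 v=6: DROP (t<10-4); WM=10
i=6 t=2 v=3: DROP (t<10-4); WM=10
i=7 t=17 v=3: → [14,21); WM=16; [7,14) fires=9
i=8 t=17 v=3: → [14,21); WM=16
i=9 t=20 v=4: → [14,21); WM=19
i=10 t=16 v=1: → [14,21); WM=19
i=11 t=22 v=9: → [21,28); WM=21; [14,21) fires=4
i=12 t=28 v=4: → [28,35); WM=27
i=13 t=31 v=1: → [28,35); WM=30; [21,28) fires=9
i=14 t=23 v=1: DROP (t<30-4); WM=30
i=15 t=29 v=3: → [28,35); WM=30
i=16 t=33 v=8: → [28,35); WM=32
i=17 t=20 v=7: DROP (t<32-4); WM=32
i=18 t=26 v=4: DROP (t<32-4); WM=32

11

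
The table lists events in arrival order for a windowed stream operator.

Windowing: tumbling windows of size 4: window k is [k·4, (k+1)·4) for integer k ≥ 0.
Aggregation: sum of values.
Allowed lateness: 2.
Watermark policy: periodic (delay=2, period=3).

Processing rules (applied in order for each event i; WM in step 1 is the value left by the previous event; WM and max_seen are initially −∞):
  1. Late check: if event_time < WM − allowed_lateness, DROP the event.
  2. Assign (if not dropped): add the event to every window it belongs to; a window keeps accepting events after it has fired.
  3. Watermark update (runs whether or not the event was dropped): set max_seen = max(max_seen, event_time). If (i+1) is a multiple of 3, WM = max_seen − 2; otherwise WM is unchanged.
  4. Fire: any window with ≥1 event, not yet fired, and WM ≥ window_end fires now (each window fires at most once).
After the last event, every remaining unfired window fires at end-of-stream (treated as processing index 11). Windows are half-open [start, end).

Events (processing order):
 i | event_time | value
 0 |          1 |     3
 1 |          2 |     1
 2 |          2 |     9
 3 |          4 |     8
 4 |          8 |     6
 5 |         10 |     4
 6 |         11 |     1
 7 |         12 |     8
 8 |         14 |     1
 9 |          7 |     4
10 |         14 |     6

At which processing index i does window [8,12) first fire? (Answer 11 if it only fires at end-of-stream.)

8

i=0 t=1 v=3: → [0,4); WM=−∞
i=1 t=2 v=1: → [0,4); WM=−∞
i=2 t=2 v=9: → [0,4); WM=0
i=3 t=4 v=8: → [4,8); WM=0
i=4 t=8 v=6: → [8,12); WM=0
i=5 t=10 v=4: → [8,12); WM=8; [0,4) fires=13 [4,8) fires=8
i=6 t=11 v=1: → [8,12); WM=8
i=7 t=12 v=8: → [12,16); WM=8
i=8 t=14 v=1: → [12,16); WM=12; [8,12) fires=11
i=9 t=7 v=4: DROP (t<12-2); WM=12
i=10 t=14 v=6: → [12,16); WM=12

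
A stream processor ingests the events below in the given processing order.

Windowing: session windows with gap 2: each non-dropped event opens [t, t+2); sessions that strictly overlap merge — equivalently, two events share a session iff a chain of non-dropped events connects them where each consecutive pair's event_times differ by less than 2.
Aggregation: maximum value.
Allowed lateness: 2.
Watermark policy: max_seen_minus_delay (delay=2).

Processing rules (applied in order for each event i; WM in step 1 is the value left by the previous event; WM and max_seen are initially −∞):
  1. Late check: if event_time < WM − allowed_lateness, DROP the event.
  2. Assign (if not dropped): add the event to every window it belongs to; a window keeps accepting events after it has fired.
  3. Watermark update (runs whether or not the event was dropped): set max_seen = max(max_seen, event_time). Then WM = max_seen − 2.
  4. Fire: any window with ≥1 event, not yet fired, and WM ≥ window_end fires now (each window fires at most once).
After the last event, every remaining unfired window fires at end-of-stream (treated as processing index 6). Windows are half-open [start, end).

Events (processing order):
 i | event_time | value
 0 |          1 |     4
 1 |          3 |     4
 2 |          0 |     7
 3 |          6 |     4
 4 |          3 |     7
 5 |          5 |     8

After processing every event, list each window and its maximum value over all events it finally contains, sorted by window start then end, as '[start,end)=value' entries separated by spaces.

i=0 t=1 v=4: → [1,3); WM=-1
i=1 t=3 v=4: → [3,5); WM=1
i=2 t=0 v=7: → [0,3); WM=1
i=3 t=6 v=4: → [6,8); WM=4
i=4 t=3 v=7: → [3,5); WM=4
i=5 t=5 v=8: → [5,8); WM=4

[0,3)=7 [3,5)=7 [5,8)=8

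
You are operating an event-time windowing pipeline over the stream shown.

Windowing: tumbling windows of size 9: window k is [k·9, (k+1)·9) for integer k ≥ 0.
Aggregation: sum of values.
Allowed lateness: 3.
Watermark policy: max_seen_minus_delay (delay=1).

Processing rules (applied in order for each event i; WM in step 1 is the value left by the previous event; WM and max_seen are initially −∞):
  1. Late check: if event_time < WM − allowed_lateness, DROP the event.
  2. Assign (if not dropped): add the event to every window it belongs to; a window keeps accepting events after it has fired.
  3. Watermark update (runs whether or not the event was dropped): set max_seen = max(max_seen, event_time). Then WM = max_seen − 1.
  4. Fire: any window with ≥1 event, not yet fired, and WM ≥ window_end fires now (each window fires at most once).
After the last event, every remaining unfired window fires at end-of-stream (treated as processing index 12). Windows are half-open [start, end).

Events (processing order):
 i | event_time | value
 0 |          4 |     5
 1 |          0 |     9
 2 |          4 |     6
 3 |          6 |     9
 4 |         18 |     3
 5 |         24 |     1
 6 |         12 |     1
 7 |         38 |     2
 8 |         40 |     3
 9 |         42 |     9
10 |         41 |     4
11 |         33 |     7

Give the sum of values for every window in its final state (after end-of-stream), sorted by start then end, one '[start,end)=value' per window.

i=0 t=4 v=5: → [0,9); WM=3
i=1 t=0 v=9: → [0,9); WM=3
i=2 t=4 v=6: → [0,9); WM=3
i=3 t=6 v=9: → [0,9); WM=5
i=4 t=18 v=3: → [18,27); WM=17; [0,9) fires=29
i=5 t=24 v=1: → [18,27); WM=23
i=6 t=12 v=1: DROP (t<23-3); WM=23
i=7 t=38 v=2: → [36,45); WM=37; [18,27) fires=4
i=8 t=40 v=3: → [36,45); WM=39
i=9 t=42 v=9: → [36,45); WM=41
i=10 t=41 v=4: → [36,45); WM=41
i=11 t=33 v=7: DROP (t<41-3); WM=41

[0,9)=29 [18,27)=4 [36,45)=18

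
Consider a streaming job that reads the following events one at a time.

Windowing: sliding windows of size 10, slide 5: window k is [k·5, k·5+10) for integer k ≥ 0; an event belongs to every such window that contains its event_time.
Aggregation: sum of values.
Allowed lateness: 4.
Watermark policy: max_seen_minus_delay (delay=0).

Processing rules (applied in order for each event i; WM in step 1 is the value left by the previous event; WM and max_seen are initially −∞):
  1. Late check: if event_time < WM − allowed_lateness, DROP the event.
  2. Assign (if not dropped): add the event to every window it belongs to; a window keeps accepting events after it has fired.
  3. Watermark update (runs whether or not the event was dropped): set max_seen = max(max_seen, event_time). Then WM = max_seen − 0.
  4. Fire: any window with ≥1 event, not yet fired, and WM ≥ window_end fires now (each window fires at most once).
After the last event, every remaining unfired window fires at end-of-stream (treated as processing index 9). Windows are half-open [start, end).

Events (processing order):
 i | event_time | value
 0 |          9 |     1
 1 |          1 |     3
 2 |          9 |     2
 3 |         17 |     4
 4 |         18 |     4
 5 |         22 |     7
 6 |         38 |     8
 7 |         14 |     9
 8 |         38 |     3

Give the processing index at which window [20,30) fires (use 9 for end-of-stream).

i=0 t=9 v=1: → [5,15),[0,10); WM=9
i=1 t=1 v=3: DROP (t<9-4); WM=9
i=2 t=9 v=2: → [5,15),[0,10); WM=9
i=3 t=17 v=4: → [15,25),[10,20); WM=17; [0,10) fires=3 [5,15) fires=3
i=4 t=18 v=4: → [15,25),[10,20); WM=18
i=5 t=22 v=7: → [20,30),[15,25); WM=22; [10,20) fires=8
i=6 t=38 v=8: → [35,45),[30,40); WM=38; [15,25) fires=15 [20,30) fires=7
i=7 t=14 v=9: DROP (t<38-4); WM=38
i=8 t=38 v=3: → [35,45),[30,40); WM=38

6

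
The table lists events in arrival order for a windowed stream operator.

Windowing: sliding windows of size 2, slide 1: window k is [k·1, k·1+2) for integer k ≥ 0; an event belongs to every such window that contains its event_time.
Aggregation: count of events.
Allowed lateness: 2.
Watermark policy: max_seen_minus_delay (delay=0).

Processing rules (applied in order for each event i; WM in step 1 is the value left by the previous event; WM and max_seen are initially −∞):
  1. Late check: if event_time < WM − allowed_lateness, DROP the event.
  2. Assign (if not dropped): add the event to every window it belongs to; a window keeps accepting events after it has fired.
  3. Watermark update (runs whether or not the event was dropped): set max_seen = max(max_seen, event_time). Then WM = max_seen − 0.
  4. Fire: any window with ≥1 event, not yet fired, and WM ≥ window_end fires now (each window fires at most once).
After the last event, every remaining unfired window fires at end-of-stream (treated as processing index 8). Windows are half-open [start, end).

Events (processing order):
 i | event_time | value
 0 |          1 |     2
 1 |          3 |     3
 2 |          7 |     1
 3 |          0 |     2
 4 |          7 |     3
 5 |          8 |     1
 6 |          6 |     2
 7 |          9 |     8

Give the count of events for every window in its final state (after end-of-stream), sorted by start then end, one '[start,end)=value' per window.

i=0 t=1 v=2: → [1,3),[0,2); WM=1
i=1 t=3 v=3: → [3,5),[2,4); WM=3; [0,2) fires=1 [1,3) fires=1
i=2 t=7 v=1: → [7,9),[6,8); WM=7; [2,4) fires=1 [3,5) fires=1
i=3 t=0 v=2: DROP (t<7-2); WM=7
i=4 t=7 v=3: → [7,9),[6,8); WM=7
i=5 t=8 v=1: → [8,10),[7,9); WM=8; [6,8) fires=2
i=6 t=6 v=2: → [6,8),[5,7); WM=8; [5,7) fires=1
i=7 t=9 v=8: → [9,11),[8,10); WM=9; [7,9) fires=3

[0,2)=1 [1,3)=1 [2,4)=1 [3,5)=1 [5,7)=1 [6,8)=3 [7,9)=3 [8,10)=2 [9,11)=1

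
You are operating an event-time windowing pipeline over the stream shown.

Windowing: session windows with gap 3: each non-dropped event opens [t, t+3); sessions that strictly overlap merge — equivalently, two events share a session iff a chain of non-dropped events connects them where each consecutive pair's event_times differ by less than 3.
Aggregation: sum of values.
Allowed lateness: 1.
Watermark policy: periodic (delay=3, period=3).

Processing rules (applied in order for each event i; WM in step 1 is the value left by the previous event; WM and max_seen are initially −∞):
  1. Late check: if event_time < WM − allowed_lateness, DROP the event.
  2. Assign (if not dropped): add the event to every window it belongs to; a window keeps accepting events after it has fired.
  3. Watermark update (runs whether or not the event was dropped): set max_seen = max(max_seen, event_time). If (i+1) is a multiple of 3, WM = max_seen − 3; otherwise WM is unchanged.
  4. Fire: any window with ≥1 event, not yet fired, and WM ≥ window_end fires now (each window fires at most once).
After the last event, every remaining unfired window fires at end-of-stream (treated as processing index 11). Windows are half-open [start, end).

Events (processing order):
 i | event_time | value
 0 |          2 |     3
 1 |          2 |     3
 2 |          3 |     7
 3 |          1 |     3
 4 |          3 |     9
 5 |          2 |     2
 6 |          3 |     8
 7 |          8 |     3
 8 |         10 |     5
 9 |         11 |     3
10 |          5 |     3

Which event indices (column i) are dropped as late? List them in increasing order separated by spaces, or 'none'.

10

i=0 t=2 v=3: → [2,5); WM=−∞
i=1 t=2 v=3: → [2,5); WM=−∞
i=2 t=3 v=7: → [2,6); WM=0
i=3 t=1 v=3: → [1,6); WM=0
i=4 t=3 v=9: → [1,6); WM=0
i=5 t=2 v=2: → [1,6); WM=0
i=6 t=3 v=8: → [1,6); WM=0
i=7 t=8 v=3: → [8,11); WM=0
i=8 t=10 v=5: → [8,13); WM=7
i=9 t=11 v=3: → [8,14); WM=7
i=10 t=5 v=3: DROP (t<7-1); WM=7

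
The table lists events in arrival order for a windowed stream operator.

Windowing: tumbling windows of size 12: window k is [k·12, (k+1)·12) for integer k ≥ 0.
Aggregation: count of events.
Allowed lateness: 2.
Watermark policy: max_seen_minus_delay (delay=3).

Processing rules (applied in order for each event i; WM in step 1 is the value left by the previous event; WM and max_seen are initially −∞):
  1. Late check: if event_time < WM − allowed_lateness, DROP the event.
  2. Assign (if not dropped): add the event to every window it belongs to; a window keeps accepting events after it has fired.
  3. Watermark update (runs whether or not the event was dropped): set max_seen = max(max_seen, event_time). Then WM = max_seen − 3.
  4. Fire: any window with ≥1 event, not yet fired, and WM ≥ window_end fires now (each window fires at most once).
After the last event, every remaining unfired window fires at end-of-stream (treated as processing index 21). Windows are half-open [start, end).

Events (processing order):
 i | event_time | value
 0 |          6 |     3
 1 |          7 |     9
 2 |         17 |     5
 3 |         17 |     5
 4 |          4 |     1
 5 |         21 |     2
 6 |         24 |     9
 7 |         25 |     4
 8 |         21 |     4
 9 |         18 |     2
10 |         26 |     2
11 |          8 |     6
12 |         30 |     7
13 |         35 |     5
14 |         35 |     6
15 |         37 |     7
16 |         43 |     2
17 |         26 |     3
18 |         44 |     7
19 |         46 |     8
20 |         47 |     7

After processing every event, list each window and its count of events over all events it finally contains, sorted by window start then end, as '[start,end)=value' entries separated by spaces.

[0,12)=2 [12,24)=4 [24,36)=6 [36,48)=5

i=0 t=6 v=3: → [0,12); WM=3
i=1 t=7 v=9: → [0,12); WM=4
i=2 t=17 v=5: → [12,24); WM=14; [0,12) fires=2
i=3 t=17 v=5: → [12,24); WM=14
i=4 t=4 v=1: DROP (t<14-2); WM=14
i=5 t=21 v=2: → [12,24); WM=18
i=6 t=24 v=9: → [24,36); WM=21
i=7 t=25 v=4: → [24,36); WM=22
i=8 t=21 v=4: → [12,24); WM=22
i=9 t=18 v=2: DROP (t<22-2); WM=22
i=10 t=26 v=2: → [24,36); WM=23
i=11 t=8 v=6: DROP (t<23-2); WM=23
i=12 t=30 v=7: → [24,36); WM=27; [12,24) fires=4
i=13 t=35 v=5: → [24,36); WM=32
i=14 t=35 v=6: → [24,36); WM=32
i=15 t=37 v=7: → [36,48); WM=34
i=16 t=43 v=2: → [36,48); WM=40; [24,36) fires=6
i=17 t=26 v=3: DROP (t<40-2); WM=40
i=18 t=44 v=7: → [36,48); WM=41
i=19 t=46 v=8: → [36,48); WM=43
i=20 t=47 v=7: → [36,48); WM=44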